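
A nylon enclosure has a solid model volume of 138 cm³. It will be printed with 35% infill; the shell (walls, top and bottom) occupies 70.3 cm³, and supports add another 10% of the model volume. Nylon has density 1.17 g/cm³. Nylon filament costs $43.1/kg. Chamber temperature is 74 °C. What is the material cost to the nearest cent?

Interior volume = 138 − 70.3 = 67.7 cm³.
Infill deposited = 0.35 × 67.7, so 23.695 cm³.
Support = 0.10 × 138 = 13.8 cm³.
Total printed volume: 70.3 + 23.695 + 13.8 → 107.795 cm³.
Mass = 107.795 × 1.17 = 126.12015 g.
At $43.1/kg: 126.12015/1000 × 43.1 = $5.44.

$5.44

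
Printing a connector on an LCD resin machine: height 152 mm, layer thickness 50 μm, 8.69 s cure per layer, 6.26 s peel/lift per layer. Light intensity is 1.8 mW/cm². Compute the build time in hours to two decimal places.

12.62 hours

Layer count = ceil(152 / 0.05) = 3040.
Each layer takes: 8.69 + 6.26 → 14.95 s.
Build time: 3040 × 14.95 s = 45448 s, i.e. 12.62 hours.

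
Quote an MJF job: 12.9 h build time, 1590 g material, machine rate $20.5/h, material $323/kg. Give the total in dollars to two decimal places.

Time charge = 20.5 × 12.9, so $264.45.
Feedstock cost = 323 × 1590/1000 = $513.57.
Job cost: 264.45 + 513.57 = $778.02.

$778.02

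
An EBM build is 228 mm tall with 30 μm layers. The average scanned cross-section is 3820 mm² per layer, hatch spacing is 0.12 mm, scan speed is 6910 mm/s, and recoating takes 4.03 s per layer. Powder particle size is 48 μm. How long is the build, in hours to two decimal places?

Number of layers: 228 / 0.03 → 7600 (rounded up).
Per-layer scan distance = 3820 / 0.12, so 31833.3 mm.
Scan time per layer: 31833.3 / 6910 → 4.6068 s.
Per-layer time = 4.6068 + 4.03, so 8.6368 s.
Build time = 7600 × 8.6368 = 65639.68 s = 18.23 hours.

18.23 hours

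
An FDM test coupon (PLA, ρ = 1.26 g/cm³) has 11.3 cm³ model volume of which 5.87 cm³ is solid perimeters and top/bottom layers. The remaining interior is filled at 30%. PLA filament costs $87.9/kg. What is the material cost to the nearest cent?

Infill region: 11.3 − 5.87 → 5.43 cm³.
Infill deposited: 0.30 × 5.43 → 1.629 cm³.
Deposited volume = 5.87 + 1.629, so 7.499 cm³.
Mass = 7.499 × 1.26, so 9.44874 g.
At $87.9/kg: 9.44874/1000 × 87.9 = $0.83.

$0.83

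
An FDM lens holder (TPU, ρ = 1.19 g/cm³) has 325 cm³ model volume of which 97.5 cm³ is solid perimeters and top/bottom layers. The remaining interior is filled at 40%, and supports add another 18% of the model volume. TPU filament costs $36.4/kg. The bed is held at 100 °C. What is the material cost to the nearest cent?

$10.70

Interior volume = 325 − 97.5, so 227.5 cm³.
Infill volume = 0.40 × 227.5, so 91 cm³.
Support: 0.18 × 325 → 58.5 cm³.
Total extruded = 97.5 + 91 + 58.5 = 247 cm³.
Mass: 247 × 1.19 → 293.93 g.
Cost = 293.93 g / 1000 × $36.4/kg = $10.70.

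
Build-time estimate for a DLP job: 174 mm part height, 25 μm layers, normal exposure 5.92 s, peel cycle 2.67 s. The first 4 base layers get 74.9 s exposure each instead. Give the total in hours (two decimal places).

16.68 hours

Number of layers: 174 / 0.025 → 6960 (rounded up).
Bottom layers: 4 × (74.9 + 2.67) → 310.28 s.
Remaining layers = 6956 × (5.92 + 2.67), so 59752.04 s.
Sum: 310.28 + 59752.04 = 60062.32 s → 16.68 hours.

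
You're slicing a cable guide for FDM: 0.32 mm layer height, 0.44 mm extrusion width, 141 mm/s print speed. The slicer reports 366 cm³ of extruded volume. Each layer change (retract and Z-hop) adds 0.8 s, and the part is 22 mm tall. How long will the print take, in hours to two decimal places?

5.14 hours

Bead cross-section = 0.32 × 0.44, so 0.1408 mm².
Path length: 366000 mm³ / 0.1408 mm² → 2599431.8 mm.
Extrusion time = 2599431.8 / 141 = 18435.7 s.
Number of layers: 22 / 0.32 → 69 (rounded up).
Z-hop total = 69 × 0.8 = 55.2 s.
Total = 18435.7 + 55.2 = 18490.9 s = 5.14 hours.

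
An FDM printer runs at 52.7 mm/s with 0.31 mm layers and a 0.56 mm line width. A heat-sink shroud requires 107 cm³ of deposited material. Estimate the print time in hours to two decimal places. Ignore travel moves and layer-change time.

Line area = 0.31 × 0.56, so 0.1736 mm².
Toolpath length = 107 cm³ / 0.1736 mm² = 107000 / 0.1736 = 616359.4 mm.
Print-move time = 616359.4 / 52.7, so 11695.6 s.
In the requested units: 11695.6 s = 3.25 hours.

3.25 hours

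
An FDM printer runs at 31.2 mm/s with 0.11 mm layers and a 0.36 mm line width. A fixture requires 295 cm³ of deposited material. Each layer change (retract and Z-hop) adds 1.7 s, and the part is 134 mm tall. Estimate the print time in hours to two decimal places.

Extrusion cross-section: 0.11 × 0.36 → 0.0396 mm².
Path length: 295000 mm³ / 0.0396 mm² → 7449494.9 mm.
Print-move time = 7449494.9 / 31.2, so 238765.9 s.
Number of layers: 134 / 0.11 → 1219 (rounded up).
Layer-change overhead = 1219 × 1.7 = 2072.3 s.
Altogether 238765.9 + 2072.3 = 240838.2 s, i.e. 66.90 hours.

66.90 hours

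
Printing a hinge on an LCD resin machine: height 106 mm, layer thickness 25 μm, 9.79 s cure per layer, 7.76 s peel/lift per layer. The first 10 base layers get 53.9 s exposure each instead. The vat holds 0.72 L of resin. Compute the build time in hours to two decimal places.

Number of layers: 106 / 0.025 → 4240 (rounded up).
Bottom layers: 10 × (53.9 + 7.76) → 616.6 s.
Remaining layers = 4230 × (9.79 + 7.76) = 74236.5 s.
Sum: 616.6 + 74236.5 = 74853.1 s → 20.79 hours.

20.79 hours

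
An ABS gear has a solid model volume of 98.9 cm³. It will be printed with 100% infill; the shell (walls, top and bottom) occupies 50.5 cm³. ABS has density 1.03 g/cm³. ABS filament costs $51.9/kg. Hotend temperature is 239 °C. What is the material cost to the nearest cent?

Interior volume = 98.9 − 50.5, so 48.4 cm³.
Infill volume: 1.00 × 48.4 → 48.4 cm³.
Deposited volume = 50.5 + 48.4 = 98.9 cm³.
Mass = 98.9 × 1.03, so 101.867 g.
Cost = 101.867 g / 1000 × $51.9/kg = $5.29.

$5.29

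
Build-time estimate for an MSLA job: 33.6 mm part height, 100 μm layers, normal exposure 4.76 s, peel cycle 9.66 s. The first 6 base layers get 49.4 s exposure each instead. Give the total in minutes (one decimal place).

Number of layers: 33.6 / 0.1 → 336 (rounded up).
Burn-in layers: 6 × (49.4 + 9.66) → 354.36 s.
Normal layers: 330 × (4.76 + 9.66) → 4758.6 s.
Total = 354.36 + 4758.6 = 5112.96 s = 85.2 minutes.

85.2 minutes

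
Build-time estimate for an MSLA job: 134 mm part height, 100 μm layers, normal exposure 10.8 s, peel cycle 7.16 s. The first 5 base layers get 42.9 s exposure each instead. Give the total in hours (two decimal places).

Layer count = ceil(134 / 0.1) = 1340.
Base layers = 5 × (42.9 + 7.16), so 250.3 s.
Remaining layers = 1335 × (10.8 + 7.16) = 23976.6 s.
Sum: 250.3 + 23976.6 = 24226.9 s → 6.73 hours.

6.73 hours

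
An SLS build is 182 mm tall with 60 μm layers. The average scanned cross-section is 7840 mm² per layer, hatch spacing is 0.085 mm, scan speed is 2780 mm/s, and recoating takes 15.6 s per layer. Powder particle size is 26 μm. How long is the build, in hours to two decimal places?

Layers = ⌈182/0.06⌉ = 3034.
Per-layer scan distance: 7840 / 0.085 → 92235.3 mm.
Per-layer scan time = 92235.3 / 2780 = 33.1782 s.
Time per layer = 33.1782 + 15.6 = 48.7782 s.
Total: 3034 × 48.7782 s = 147993.0588 s → 41.11 hours.

41.11 hours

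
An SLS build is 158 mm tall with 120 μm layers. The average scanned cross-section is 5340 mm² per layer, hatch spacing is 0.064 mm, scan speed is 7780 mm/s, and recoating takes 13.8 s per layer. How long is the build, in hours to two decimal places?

8.97 hours

Layer count = ceil(158 / 0.12) = 1317.
Scan path per layer = 5340 / 0.064, so 83437.5 mm.
Per-layer scan time = 83437.5 / 7780 = 10.7246 s.
Layer cycle = 10.7246 + 13.8 = 24.5246 s.
Total: 1317 × 24.5246 s = 32298.8982 s → 8.97 hours.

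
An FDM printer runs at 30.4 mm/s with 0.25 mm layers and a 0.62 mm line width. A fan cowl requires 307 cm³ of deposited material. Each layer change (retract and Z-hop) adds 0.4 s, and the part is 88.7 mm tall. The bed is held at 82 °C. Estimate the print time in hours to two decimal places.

Bead cross-section = 0.25 × 0.62, so 0.155 mm².
Toolpath length = 307 cm³ / 0.155 mm² = 307000 / 0.155 = 1980645.2 mm.
Time extruding = 1980645.2 / 30.4 = 65152.8 s.
Layers = ⌈88.7/0.25⌉ = 355.
Layer-change overhead = 355 × 0.4, so 142 s.
Total = 65152.8 + 142 = 65294.8 s = 18.14 hours.

18.14 hours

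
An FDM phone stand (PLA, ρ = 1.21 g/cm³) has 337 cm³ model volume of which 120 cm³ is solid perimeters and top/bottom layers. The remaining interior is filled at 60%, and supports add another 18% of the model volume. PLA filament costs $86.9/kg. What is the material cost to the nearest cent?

$32.69

Volume inside the shell: 337 − 120 → 217 cm³.
Deposited infill: 0.60 × 217 → 130.2 cm³.
Support: 0.18 × 337 → 60.66 cm³.
Total extruded: 120 + 130.2 + 60.66 → 310.86 cm³.
Mass = 310.86 × 1.21 = 376.1406 g.
Cost = 376.1406 g / 1000 × $86.9/kg = $32.69.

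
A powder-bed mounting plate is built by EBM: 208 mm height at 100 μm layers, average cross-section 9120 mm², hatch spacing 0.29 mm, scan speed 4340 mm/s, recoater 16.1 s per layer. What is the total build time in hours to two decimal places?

13.49 hours

Layer count = ceil(208 / 0.1) = 2080.
Scan path per layer = 9120 / 0.29 = 31448.3 mm.
Beam time per layer: 31448.3 / 4340 → 7.2462 s.
Per-layer time: 7.2462 + 16.1 → 23.3462 s.
Total: 2080 × 23.3462 s = 48560.096 s → 13.49 hours.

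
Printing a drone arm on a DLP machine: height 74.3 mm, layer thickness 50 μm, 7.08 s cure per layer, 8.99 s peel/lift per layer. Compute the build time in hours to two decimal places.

Layer count = ceil(74.3 / 0.05) = 1486.
Each layer takes: 7.08 + 8.99 → 16.07 s.
Total = 1486 × 16.07 = 23880.02 s = 6.63 hours.

6.63 hours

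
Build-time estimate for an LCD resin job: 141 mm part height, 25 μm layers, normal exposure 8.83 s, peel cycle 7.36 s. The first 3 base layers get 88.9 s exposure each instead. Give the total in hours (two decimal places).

Layer count = ceil(141 / 0.025) = 5640.
Bottom layers = 3 × (88.9 + 7.36), so 288.78 s.
Regular layers = 5637 × (8.83 + 7.36) = 91263.03 s.
Sum: 288.78 + 91263.03 = 91551.81 s → 25.43 hours.

25.43 hours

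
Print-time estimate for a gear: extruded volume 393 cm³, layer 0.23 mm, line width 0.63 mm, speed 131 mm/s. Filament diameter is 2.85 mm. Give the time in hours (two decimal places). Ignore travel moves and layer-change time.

5.75 hours

Bead cross-section: 0.23 × 0.63 → 0.1449 mm².
Path length: 393000 mm³ / 0.1449 mm² → 2712215.3 mm.
Print-move time = 2712215.3 / 131 = 20703.9 s.
20703.9 s = 5.75 hours.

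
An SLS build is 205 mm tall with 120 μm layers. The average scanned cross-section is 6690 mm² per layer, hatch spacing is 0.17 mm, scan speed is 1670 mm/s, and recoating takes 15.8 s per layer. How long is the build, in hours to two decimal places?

Layers = ⌈205/0.12⌉ = 1709.
Hatch length per layer = 6690 / 0.17, so 39352.9 mm.
Per-layer scan time = 39352.9 / 1670 = 23.5646 s.
Time per layer = 23.5646 + 15.8, so 39.3646 s.
Total: 1709 × 39.3646 s = 67274.1014 s → 18.69 hours.

18.69 hours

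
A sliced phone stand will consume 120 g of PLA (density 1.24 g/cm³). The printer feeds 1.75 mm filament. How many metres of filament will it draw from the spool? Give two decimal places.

Volume = 120 g / 1.24 g·cm⁻³ = 96.7742 cm³ = 96774.2 mm³.
Cross-section of 1.75 mm filament: π·(1.75/2)² = 2.4053 mm².
L = V/A = 96774.2/2.4053 = 40233.73 mm → 40.23 m.

40.23 m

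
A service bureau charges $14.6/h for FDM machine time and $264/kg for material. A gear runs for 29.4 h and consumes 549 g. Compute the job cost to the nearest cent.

Machine cost = 14.6 × 29.4, so $429.24.
Feedstock cost = 264 × 549/1000 = $144.936.
Total = 429.24 + 144.936 = 574.176 ≈ $574.18.

$574.18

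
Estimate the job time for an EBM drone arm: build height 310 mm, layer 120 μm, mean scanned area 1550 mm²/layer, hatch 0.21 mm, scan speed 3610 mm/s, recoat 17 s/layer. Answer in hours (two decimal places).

Layer count = ceil(310 / 0.12) = 2584.
Per-layer scan distance: 1550 / 0.21 → 7381 mm.
Scan time per layer = 7381 / 3610, so 2.0446 s.
Per-layer time: 2.0446 + 17 → 19.0446 s.
Build time = 2584 × 19.0446 = 49211.2464 s = 13.67 hours.

13.67 hours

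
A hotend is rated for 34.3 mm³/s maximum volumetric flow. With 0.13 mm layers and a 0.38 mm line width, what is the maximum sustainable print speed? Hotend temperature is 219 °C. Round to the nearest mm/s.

Extrusion cross-section = 0.13 × 0.38, so 0.0494 mm².
Max speed = 34.3 / 0.0494 = 694.33 ≈ 694 mm/s.

694 mm/s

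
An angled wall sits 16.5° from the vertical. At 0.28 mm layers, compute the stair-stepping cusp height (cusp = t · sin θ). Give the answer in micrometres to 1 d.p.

79.5 μm

Cusp = layer height × sin(16.5°) = 0.28 × 0.2840 = 0.07952 mm = 79.5 μm.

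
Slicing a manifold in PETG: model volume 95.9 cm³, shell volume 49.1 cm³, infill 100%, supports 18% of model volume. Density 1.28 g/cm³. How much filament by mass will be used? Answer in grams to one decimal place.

Interior volume = 95.9 − 49.1 = 46.8 cm³.
Infill volume = 1.00 × 46.8, so 46.8 cm³.
Support = 0.18 × 95.9 = 17.262 cm³.
Deposited volume = 49.1 + 46.8 + 17.262 = 113.162 cm³.
Mass: 113.162 × 1.28 → 144.84736 g.

144.8 g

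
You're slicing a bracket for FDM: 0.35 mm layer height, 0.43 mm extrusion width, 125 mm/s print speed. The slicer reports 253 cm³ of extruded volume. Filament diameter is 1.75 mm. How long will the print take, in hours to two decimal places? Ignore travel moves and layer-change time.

3.74 hours

Extrusion cross-section: 0.35 × 0.43 → 0.1505 mm².
Total extruded path = 253000/0.1505 = 1681063.1 mm.
Print-move time: 1681063.1 / 125 → 13448.5 s.
Converting: 13448.5 s = 3.74 hours.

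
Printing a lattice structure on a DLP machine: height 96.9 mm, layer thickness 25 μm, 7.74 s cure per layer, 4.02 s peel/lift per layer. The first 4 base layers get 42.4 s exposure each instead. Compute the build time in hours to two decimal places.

12.70 hours

Layer count = ceil(96.9 / 0.025) = 3876.
Base layers: 4 × (42.4 + 4.02) → 185.68 s.
Regular layers = 3872 × (7.74 + 4.02), so 45534.72 s.
Sum: 185.68 + 45534.72 = 45720.4 s → 12.70 hours.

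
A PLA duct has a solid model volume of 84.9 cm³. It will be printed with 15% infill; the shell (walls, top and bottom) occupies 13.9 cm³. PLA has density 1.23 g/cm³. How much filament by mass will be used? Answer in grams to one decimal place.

Infill region = 84.9 − 13.9, so 71 cm³.
Infill deposited = 0.15 × 71, so 10.65 cm³.
Total printed volume: 13.9 + 10.65 → 24.55 cm³.
Mass: 24.55 × 1.23 → 30.1965 g.

30.2 g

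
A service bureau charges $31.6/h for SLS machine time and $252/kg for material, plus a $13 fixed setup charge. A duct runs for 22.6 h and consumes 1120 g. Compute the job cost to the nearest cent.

Machine cost = 31.6 × 22.6 = $714.16.
Material cost = 252 × 1120/1000 = $282.24.
Total = 714.16 + 282.24 + 13 = $1009.40.

$1009.40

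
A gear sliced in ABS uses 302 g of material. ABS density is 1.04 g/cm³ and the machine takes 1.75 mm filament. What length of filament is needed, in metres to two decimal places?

120.73 m

Volume = 302 g / 1.04 g·cm⁻³ = 290.3846 cm³ = 290384.6 mm³.
Cross-section of 1.75 mm filament: π·(1.75/2)² = 2.4053 mm².
L = V/A = 290384.6/2.4053 = 120726.98 mm → 120.73 m.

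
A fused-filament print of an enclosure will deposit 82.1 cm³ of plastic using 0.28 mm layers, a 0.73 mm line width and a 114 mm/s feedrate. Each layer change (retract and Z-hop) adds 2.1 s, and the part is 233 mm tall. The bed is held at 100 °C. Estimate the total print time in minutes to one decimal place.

Extrusion cross-section: 0.28 × 0.73 → 0.2044 mm².
Path length: 82100 mm³ / 0.2044 mm² → 401663.4 mm.
Print-move time = 401663.4 / 114, so 3523.4 s.
Layer count = ceil(233 / 0.28) = 833.
Layer-change overhead = 833 × 2.1 = 1749.3 s.
Altogether 3523.4 + 1749.3 = 5272.7 s, i.e. 87.9 minutes.

87.9 minutes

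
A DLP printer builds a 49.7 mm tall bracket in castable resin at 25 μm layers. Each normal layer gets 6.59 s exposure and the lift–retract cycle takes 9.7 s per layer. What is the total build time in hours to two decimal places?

9.00 hours

Layer count = ceil(49.7 / 0.025) = 1988.
Each layer takes: 6.59 + 9.7 → 16.29 s.
Build time: 1988 × 16.29 s = 32384.52 s, i.e. 9.00 hours.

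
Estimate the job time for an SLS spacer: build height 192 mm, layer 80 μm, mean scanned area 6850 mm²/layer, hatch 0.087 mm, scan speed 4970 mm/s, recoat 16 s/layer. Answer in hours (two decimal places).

Layers = ⌈192/0.08⌉ = 2400.
Scan path per layer = 6850 / 0.087, so 78735.6 mm.
Per-layer scan time = 78735.6 / 4970, so 15.8422 s.
Layer cycle: 15.8422 + 16 → 31.8422 s.
2400 layers × 31.8422 s/layer = 76421.28 s, i.e. 21.23 hours.

21.23 hours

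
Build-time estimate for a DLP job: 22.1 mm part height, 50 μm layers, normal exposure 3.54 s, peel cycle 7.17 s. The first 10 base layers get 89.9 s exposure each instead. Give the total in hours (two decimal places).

Layer count = ceil(22.1 / 0.05) = 442.
Base layers: 10 × (89.9 + 7.17) → 970.7 s.
Normal layers: 432 × (3.54 + 7.17) → 4626.72 s.
Total = 970.7 + 4626.72 = 5597.42 s = 1.55 hours.

1.55 hours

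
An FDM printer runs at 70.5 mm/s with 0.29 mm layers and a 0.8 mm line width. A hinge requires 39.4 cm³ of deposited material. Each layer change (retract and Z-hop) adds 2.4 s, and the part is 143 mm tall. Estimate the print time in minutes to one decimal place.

59.9 minutes

Bead cross-section = 0.29 × 0.8 = 0.232 mm².
Path length: 39400 mm³ / 0.232 mm² → 169827.6 mm.
Print-move time = 169827.6 / 70.5, so 2408.9 s.
Number of layers: 143 / 0.29 → 494 (rounded up).
Layer-change overhead = 494 × 2.4, so 1185.6 s.
Total = 2408.9 + 1185.6 = 3594.5 s = 59.9 minutes.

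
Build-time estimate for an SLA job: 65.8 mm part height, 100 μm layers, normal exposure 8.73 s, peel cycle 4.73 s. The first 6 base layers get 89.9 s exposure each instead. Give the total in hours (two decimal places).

2.60 hours

Layers = ⌈65.8/0.1⌉ = 658.
Burn-in layers: 6 × (89.9 + 4.73) → 567.78 s.
Regular layers: 652 × (8.73 + 4.73) → 8775.92 s.
Sum: 567.78 + 8775.92 = 9343.7 s → 2.60 hours.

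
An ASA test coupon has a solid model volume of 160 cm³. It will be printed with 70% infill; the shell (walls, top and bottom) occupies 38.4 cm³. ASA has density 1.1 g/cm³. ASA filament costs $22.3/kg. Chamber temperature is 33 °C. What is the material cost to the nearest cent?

Infill region: 160 − 38.4 → 121.6 cm³.
Deposited infill: 0.70 × 121.6 → 85.12 cm³.
Total extruded = 38.4 + 85.12 = 123.52 cm³.
Mass: 123.52 × 1.1 → 135.872 g.
At $22.3/kg: 135.872/1000 × 22.3 = $3.03.

$3.03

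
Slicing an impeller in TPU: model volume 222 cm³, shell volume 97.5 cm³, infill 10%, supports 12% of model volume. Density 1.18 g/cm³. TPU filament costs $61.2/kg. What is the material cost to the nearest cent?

$9.86

Volume inside the shell = 222 − 97.5 = 124.5 cm³.
Infill deposited = 0.10 × 124.5, so 12.45 cm³.
Support: 0.12 × 222 → 26.64 cm³.
Deposited volume: 97.5 + 12.45 + 26.64 → 136.59 cm³.
Mass = 136.59 × 1.18, so 161.1762 g.
Cost = 161.1762 g / 1000 × $61.2/kg = $9.86.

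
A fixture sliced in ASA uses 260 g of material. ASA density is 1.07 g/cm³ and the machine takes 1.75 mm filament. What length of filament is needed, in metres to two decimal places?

Volume = 260 g / 1.07 g·cm⁻³ = 242.9907 cm³ = 242990.7 mm³.
Cross-section of 1.75 mm filament: π·(1.75/2)² = 2.4053 mm².
L = V/A = 242990.7/2.4053 = 101023.03 mm → 101.02 m.

101.02 m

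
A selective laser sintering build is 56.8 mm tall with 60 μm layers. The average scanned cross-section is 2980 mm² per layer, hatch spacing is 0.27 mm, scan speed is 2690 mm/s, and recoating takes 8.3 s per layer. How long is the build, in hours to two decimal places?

3.26 hours

Layers = ⌈56.8/0.06⌉ = 947.
Per-layer scan distance = 2980 / 0.27 = 11037 mm.
Per-layer scan time = 11037 / 2690 = 4.103 s.
Time per layer = 4.103 + 8.3, so 12.403 s.
947 layers × 12.403 s/layer = 11745.641 s, i.e. 3.26 hours.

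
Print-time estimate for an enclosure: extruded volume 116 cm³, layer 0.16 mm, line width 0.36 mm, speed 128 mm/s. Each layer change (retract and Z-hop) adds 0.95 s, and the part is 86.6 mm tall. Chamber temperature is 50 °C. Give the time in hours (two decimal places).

Bead cross-section = 0.16 × 0.36 = 0.0576 mm².
Total extruded path = 116000/0.0576 = 2013888.9 mm.
Time extruding = 2013888.9 / 128, so 15733.5 s.
Layers = ⌈86.6/0.16⌉ = 542.
Non-print overhead: 542 × 0.95 → 514.9 s.
Altogether 15733.5 + 514.9 = 16248.4 s, i.e. 4.51 hours.

4.51 hours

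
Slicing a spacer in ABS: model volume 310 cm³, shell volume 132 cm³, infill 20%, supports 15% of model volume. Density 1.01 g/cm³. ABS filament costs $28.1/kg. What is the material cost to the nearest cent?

Interior volume: 310 − 132 → 178 cm³.
Infill volume: 0.20 × 178 → 35.6 cm³.
Support = 0.15 × 310 = 46.5 cm³.
Total printed volume = 132 + 35.6 + 46.5, so 214.1 cm³.
Mass: 214.1 × 1.01 → 216.241 g.
At $28.1/kg: 216.241/1000 × 28.1 = $6.08.

$6.08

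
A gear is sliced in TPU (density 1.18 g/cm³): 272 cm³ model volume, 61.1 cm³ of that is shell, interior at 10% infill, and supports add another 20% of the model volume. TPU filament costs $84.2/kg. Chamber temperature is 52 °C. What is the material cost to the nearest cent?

$13.57

Infill region = 272 − 61.1, so 210.9 cm³.
Infill volume = 0.10 × 210.9, so 21.09 cm³.
Support = 0.20 × 272, so 54.4 cm³.
Deposited volume = 61.1 + 21.09 + 54.4 = 136.59 cm³.
Mass = 136.59 × 1.18 = 161.1762 g.
Cost = 161.1762 g / 1000 × $84.2/kg = $13.57.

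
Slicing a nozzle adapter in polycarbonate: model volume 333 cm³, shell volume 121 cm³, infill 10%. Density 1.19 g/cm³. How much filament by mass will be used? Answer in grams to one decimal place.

169.2 g

Infill region = 333 − 121, so 212 cm³.
Deposited infill = 0.10 × 212, so 21.2 cm³.
Total printed volume = 121 + 21.2 = 142.2 cm³.
Mass = 142.2 × 1.19, so 169.218 g.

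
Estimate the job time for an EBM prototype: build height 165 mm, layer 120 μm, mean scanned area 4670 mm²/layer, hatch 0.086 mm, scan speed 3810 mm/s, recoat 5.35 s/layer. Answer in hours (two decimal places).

Layer count = ceil(165 / 0.12) = 1375.
Hatch length per layer = 4670 / 0.086 = 54302.3 mm.
Beam time per layer: 54302.3 / 3810 → 14.2526 s.
Layer cycle = 14.2526 + 5.35, so 19.6026 s.
Build time = 1375 × 19.6026 = 26953.575 s = 7.49 hours.

7.49 hours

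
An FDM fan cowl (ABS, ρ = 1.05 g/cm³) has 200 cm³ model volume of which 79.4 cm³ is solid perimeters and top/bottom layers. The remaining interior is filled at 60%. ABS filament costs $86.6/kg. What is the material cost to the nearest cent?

Volume inside the shell = 200 − 79.4, so 120.6 cm³.
Deposited infill = 0.60 × 120.6 = 72.36 cm³.
Total extruded = 79.4 + 72.36 = 151.76 cm³.
Mass = 151.76 × 1.05 = 159.348 g.
At $86.6/kg: 159.348/1000 × 86.6 = $13.80.

$13.80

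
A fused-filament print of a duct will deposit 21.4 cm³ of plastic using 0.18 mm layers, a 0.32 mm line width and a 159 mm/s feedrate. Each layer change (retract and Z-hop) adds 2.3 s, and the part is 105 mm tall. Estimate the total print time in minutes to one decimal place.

Bead cross-section: 0.18 × 0.32 → 0.0576 mm².
Path length: 21400 mm³ / 0.0576 mm² → 371527.8 mm.
Print-move time = 371527.8 / 159 = 2336.7 s.
Layers = ⌈105/0.18⌉ = 584.
Z-hop total = 584 × 2.3, so 1343.2 s.
Altogether 2336.7 + 1343.2 = 3679.9 s, i.e. 61.3 minutes.

61.3 minutes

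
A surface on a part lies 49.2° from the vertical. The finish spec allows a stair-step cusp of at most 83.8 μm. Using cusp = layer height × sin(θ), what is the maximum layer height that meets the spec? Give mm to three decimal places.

0.111 mm

sin(49.2°) = 0.7570; t_max = 0.0838/0.7570 = 0.111 mm.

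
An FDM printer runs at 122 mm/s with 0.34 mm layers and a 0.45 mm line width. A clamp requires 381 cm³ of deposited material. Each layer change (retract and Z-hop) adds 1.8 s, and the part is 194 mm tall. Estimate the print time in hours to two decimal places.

5.96 hours

Bead cross-section = 0.34 × 0.45 = 0.153 mm².
Path length: 381000 mm³ / 0.153 mm² → 2490196.1 mm.
Time extruding: 2490196.1 / 122 → 20411.4 s.
Layer count = ceil(194 / 0.34) = 571.
Layer-change overhead = 571 × 1.8 = 1027.8 s.
Altogether 20411.4 + 1027.8 = 21439.2 s, i.e. 5.96 hours.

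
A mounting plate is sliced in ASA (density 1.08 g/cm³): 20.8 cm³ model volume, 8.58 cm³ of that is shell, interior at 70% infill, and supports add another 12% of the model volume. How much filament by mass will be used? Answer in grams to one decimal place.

21.2 g

Infill region = 20.8 − 8.58, so 12.22 cm³.
Infill deposited: 0.70 × 12.22 → 8.554 cm³.
Support = 0.12 × 20.8 = 2.496 cm³.
Deposited volume: 8.58 + 8.554 + 2.496 → 19.63 cm³.
Mass = 19.63 × 1.08, so 21.2004 g.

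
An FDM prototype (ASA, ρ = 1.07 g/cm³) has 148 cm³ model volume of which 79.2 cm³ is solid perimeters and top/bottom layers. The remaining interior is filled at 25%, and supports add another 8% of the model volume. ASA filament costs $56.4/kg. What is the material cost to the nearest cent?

$6.53

Infill region: 148 − 79.2 → 68.8 cm³.
Deposited infill: 0.25 × 68.8 → 17.2 cm³.
Support: 0.08 × 148 → 11.84 cm³.
Deposited volume = 79.2 + 17.2 + 11.84 = 108.24 cm³.
Mass = 108.24 × 1.07, so 115.8168 g.
At $56.4/kg: 115.8168/1000 × 56.4 = $6.53.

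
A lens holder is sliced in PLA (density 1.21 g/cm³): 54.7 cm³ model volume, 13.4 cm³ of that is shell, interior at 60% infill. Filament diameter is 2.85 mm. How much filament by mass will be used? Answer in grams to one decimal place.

46.2 g

Infill region: 54.7 − 13.4 → 41.3 cm³.
Deposited infill: 0.60 × 41.3 → 24.78 cm³.
Deposited volume = 13.4 + 24.78 = 38.18 cm³.
Mass = 38.18 × 1.21, so 46.1978 g.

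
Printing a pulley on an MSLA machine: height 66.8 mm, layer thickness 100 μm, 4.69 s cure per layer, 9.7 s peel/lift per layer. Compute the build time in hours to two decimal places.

2.67 hours

Number of layers: 66.8 / 0.1 → 668 (rounded up).
Each layer takes = 4.69 + 9.7, so 14.39 s.
Build time: 668 × 14.39 s = 9612.52 s, i.e. 2.67 hours.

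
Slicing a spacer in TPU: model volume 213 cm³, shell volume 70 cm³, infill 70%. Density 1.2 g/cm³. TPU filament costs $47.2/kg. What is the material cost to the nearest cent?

$9.63

Volume inside the shell = 213 − 70 = 143 cm³.
Infill deposited = 0.70 × 143, so 100.1 cm³.
Total printed volume = 70 + 100.1, so 170.1 cm³.
Mass: 170.1 × 1.2 → 204.12 g.
At $47.2/kg: 204.12/1000 × 47.2 = $9.63.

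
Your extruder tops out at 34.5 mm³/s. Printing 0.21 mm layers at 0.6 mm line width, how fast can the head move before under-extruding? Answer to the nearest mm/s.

A = 0.21 × 0.6 = 0.126 mm².
v_max = Q/A = 34.5/0.126 = 273.81 mm/s → 274 mm/s.

274 mm/s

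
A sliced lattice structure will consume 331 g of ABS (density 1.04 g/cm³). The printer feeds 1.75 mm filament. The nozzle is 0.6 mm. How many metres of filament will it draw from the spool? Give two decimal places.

132.32 m

Extruded volume: 331/1.04 = 318.2692 cm³ (318269.2 mm³).
A = π r² = π × 0.875² = 2.4053 mm².
L = V/A = 318269.2/2.4053 = 132319.96 mm → 132.32 m.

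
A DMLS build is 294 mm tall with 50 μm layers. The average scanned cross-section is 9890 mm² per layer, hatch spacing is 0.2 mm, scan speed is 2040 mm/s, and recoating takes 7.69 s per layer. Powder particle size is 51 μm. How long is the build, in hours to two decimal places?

Layers = ⌈294/0.05⌉ = 5880.
Per-layer scan distance = 9890 / 0.2 = 49450 mm.
Per-layer scan time: 49450 / 2040 → 24.2402 s.
Time per layer: 24.2402 + 7.69 → 31.9302 s.
Total: 5880 × 31.9302 s = 187749.576 s → 52.15 hours.

52.15 hours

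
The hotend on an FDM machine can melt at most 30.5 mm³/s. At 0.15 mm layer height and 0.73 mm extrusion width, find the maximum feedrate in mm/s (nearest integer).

279 mm/s

Bead cross-section = 0.15 × 0.73 = 0.1095 mm².
Max speed = 30.5 / 0.1095 = 278.54 ≈ 279 mm/s.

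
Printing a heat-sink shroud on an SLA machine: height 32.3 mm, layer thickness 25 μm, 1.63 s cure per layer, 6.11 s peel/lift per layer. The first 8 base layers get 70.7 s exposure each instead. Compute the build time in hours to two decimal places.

2.93 hours

Layers = ⌈32.3/0.025⌉ = 1292.
Burn-in layers = 8 × (70.7 + 6.11), so 614.48 s.
Normal layers: 1284 × (1.63 + 6.11) → 9938.16 s.
Total = 614.48 + 9938.16 = 10552.64 s = 2.93 hours.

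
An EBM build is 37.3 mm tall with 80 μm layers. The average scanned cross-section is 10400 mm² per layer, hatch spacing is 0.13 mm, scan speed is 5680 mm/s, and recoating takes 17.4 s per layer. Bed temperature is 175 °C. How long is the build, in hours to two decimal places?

Number of layers: 37.3 / 0.08 → 467 (rounded up).
Per-layer scan distance = 10400 / 0.13, so 80000 mm.
Beam time per layer = 80000 / 5680 = 14.0845 s.
Layer cycle = 14.0845 + 17.4 = 31.4845 s.
Build time = 467 × 31.4845 = 14703.2615 s = 4.08 hours.

4.08 hours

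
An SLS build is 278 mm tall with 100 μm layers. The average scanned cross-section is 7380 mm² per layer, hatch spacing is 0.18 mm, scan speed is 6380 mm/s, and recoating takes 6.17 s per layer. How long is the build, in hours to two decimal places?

9.73 hours

Layers = ⌈278/0.1⌉ = 2780.
Per-layer scan distance = 7380 / 0.18, so 41000 mm.
Scan time per layer: 41000 / 6380 → 6.4263 s.
Layer cycle: 6.4263 + 6.17 → 12.5963 s.
Build time = 2780 × 12.5963 = 35017.714 s = 9.73 hours.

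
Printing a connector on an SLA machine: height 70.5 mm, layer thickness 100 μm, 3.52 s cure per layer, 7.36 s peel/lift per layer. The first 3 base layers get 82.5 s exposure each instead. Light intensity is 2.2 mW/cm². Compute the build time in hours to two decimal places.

2.20 hours

Layer count = ceil(70.5 / 0.1) = 705.
Burn-in layers = 3 × (82.5 + 7.36), so 269.58 s.
Remaining layers = 702 × (3.52 + 7.36) = 7637.76 s.
Total = 269.58 + 7637.76 = 7907.34 s = 2.20 hours.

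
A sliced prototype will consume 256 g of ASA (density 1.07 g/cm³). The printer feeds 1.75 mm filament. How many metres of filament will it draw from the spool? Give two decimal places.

99.47 m

Extruded volume: 256/1.07 = 239.2523 cm³ (239252.3 mm³).
Cross-section of 1.75 mm filament: π·(1.75/2)² = 2.4053 mm².
Length = 239252.3 / 2.4053 = 99468.8 mm = 99.47 m.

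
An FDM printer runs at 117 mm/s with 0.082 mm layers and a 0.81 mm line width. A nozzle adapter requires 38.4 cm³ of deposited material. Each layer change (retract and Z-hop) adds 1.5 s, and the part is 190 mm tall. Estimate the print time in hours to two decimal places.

2.34 hours

Extrusion cross-section = 0.082 × 0.81 = 0.06642 mm².
Toolpath length = 38.4 cm³ / 0.06642 mm² = 38400 / 0.06642 = 578139.1 mm.
Time extruding = 578139.1 / 117 = 4941.4 s.
Layers = ⌈190/0.082⌉ = 2318.
Layer-change overhead = 2318 × 1.5 = 3477 s.
Altogether 4941.4 + 3477 = 8418.4 s, i.e. 2.34 hours.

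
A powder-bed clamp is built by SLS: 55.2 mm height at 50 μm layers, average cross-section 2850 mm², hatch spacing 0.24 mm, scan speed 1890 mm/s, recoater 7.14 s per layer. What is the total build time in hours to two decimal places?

Layer count = ceil(55.2 / 0.05) = 1104.
Hatch length per layer = 2850 / 0.24 = 11875 mm.
Laser time per layer = 11875 / 1890, so 6.2831 s.
Layer cycle = 6.2831 + 7.14, so 13.4231 s.
1104 layers × 13.4231 s/layer = 14819.1024 s, i.e. 4.12 hours.

4.12 hours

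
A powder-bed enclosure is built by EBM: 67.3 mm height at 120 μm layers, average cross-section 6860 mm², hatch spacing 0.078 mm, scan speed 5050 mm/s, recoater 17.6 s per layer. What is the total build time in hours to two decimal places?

5.46 hours

Layer count = ceil(67.3 / 0.12) = 561.
Per-layer scan distance = 6860 / 0.078 = 87948.7 mm.
Per-layer scan time = 87948.7 / 5050 = 17.4156 s.
Time per layer = 17.4156 + 17.6 = 35.0156 s.
Total: 561 × 35.0156 s = 19643.7516 s → 5.46 hours.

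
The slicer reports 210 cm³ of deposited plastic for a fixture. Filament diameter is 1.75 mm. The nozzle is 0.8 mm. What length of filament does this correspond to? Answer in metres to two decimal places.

87.31 m

Filament cross-section = π × (1.75/2)² = 2.4053 mm².
L = 210000 mm³ / 2.4053 mm² = 87307.2 mm, i.e. 87.31 m.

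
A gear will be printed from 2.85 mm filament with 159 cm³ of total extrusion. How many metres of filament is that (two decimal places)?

Filament cross-section = π × (2.85/2)² = 6.3794 mm².
Length = 159 cm³ / 6.3794 mm² = 159000 / 6.3794 = 24923.97 mm = 24.92 m.

24.92 m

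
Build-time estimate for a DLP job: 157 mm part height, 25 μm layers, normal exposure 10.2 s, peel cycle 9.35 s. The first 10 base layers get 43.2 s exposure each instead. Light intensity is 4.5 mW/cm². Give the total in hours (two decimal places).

Layer count = ceil(157 / 0.025) = 6280.
Burn-in layers: 10 × (43.2 + 9.35) → 525.5 s.
Regular layers = 6270 × (10.2 + 9.35) = 122578.5 s.
Total = 525.5 + 122578.5 = 123104 s = 34.20 hours.

34.20 hours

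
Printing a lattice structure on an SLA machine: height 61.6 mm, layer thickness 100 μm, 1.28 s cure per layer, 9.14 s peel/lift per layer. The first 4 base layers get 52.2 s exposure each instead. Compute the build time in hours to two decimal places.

Number of layers: 61.6 / 0.1 → 616 (rounded up).
Burn-in layers = 4 × (52.2 + 9.14), so 245.36 s.
Remaining layers = 612 × (1.28 + 9.14), so 6377.04 s.
Total = 245.36 + 6377.04 = 6622.4 s = 1.84 hours.

1.84 hours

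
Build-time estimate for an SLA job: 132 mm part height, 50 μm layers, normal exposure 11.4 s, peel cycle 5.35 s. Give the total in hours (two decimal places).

12.28 hours

Layers = ⌈132/0.05⌉ = 2640.
Each layer takes: 11.4 + 5.35 → 16.75 s.
Build time: 2640 × 16.75 s = 44220 s, i.e. 12.28 hours.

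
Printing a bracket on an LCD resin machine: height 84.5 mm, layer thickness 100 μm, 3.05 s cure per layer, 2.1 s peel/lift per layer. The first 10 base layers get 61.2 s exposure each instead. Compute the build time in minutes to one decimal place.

Layers = ⌈84.5/0.1⌉ = 845.
Burn-in layers = 10 × (61.2 + 2.1), so 633 s.
Regular layers = 835 × (3.05 + 2.1), so 4300.25 s.
Sum: 633 + 4300.25 = 4933.25 s → 82.2 minutes.

82.2 minutes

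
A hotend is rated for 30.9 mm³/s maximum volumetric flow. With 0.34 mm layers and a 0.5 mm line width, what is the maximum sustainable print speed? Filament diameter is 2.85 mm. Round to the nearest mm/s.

182 mm/s

Extrusion cross-section = 0.34 × 0.5, so 0.17 mm².
Max speed = 30.9 / 0.17 = 181.76 ≈ 182 mm/s.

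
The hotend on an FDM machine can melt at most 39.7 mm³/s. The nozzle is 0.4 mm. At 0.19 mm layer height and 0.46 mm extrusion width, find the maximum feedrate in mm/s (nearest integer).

454 mm/s

Extrusion cross-section = 0.19 × 0.46, so 0.0874 mm².
v_max = Q/A = 39.7/0.0874 = 454.23 mm/s → 454 mm/s.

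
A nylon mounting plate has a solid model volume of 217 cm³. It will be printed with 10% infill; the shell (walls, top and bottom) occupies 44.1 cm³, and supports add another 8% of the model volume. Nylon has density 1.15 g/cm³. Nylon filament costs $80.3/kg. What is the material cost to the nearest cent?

Interior volume = 217 − 44.1 = 172.9 cm³.
Infill deposited: 0.10 × 172.9 → 17.29 cm³.
Support = 0.08 × 217 = 17.36 cm³.
Deposited volume = 44.1 + 17.29 + 17.36 = 78.75 cm³.
Mass = 78.75 × 1.15 = 90.5625 g.
At $80.3/kg: 90.5625/1000 × 80.3 = $7.27.

$7.27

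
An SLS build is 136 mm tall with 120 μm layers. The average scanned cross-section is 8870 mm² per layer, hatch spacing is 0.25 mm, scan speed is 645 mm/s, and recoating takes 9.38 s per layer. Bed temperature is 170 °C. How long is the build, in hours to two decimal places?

Number of layers: 136 / 0.12 → 1134 (rounded up).
Scan path per layer = 8870 / 0.25 = 35480 mm.
Per-layer scan time: 35480 / 645 → 55.0078 s.
Per-layer time = 55.0078 + 9.38 = 64.3878 s.
1134 layers × 64.3878 s/layer = 73015.7652 s, i.e. 20.28 hours.

20.28 hours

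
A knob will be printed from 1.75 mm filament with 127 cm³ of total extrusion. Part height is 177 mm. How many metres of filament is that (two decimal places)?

52.80 m

Cross-section of 1.75 mm filament: π·(1.75/2)² = 2.4053 mm².
Length = 127 cm³ / 2.4053 mm² = 127000 / 2.4053 = 52800.07 mm = 52.80 m.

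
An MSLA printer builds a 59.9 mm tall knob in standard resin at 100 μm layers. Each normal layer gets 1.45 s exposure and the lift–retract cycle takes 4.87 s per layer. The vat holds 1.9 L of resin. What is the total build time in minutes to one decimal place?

63.1 minutes

Number of layers: 59.9 / 0.1 → 599 (rounded up).
Per-layer time: 1.45 + 4.87 → 6.32 s.
Build time: 599 × 6.32 s = 3785.68 s, i.e. 63.1 minutes.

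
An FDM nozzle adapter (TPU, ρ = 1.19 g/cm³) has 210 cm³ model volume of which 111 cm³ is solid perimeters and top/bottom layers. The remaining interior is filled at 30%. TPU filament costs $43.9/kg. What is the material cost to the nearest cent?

Infill region = 210 − 111 = 99 cm³.
Infill volume = 0.30 × 99 = 29.7 cm³.
Total extruded: 111 + 29.7 → 140.7 cm³.
Mass: 140.7 × 1.19 → 167.433 g.
At $43.9/kg: 167.433/1000 × 43.9 = $7.35.

$7.35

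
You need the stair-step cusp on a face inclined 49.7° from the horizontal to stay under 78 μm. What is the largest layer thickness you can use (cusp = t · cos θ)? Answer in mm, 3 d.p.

0.121 mm

t = h_c / cos θ = 0.078 / 0.6468 = 0.121 mm.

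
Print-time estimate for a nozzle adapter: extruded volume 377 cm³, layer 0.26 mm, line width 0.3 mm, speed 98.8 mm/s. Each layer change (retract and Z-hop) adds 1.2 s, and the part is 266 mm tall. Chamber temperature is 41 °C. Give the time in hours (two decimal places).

Bead cross-section: 0.26 × 0.3 → 0.078 mm².
Path length: 377000 mm³ / 0.078 mm² → 4833333.3 mm.
Time extruding = 4833333.3 / 98.8, so 48920.4 s.
Layers = ⌈266/0.26⌉ = 1024.
Z-hop total = 1024 × 1.2 = 1228.8 s.
Altogether 48920.4 + 1228.8 = 50149.2 s, i.e. 13.93 hours.

13.93 hours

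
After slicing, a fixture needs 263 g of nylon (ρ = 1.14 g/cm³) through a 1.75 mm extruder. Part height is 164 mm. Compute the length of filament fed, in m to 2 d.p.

Extruded volume: 263/1.14 = 230.7018 cm³ (230701.8 mm³).
Filament cross-section = π × (1.75/2)² = 2.4053 mm².
L = V/A = 230701.8/2.4053 = 95913.94 mm → 95.91 m.

95.91 m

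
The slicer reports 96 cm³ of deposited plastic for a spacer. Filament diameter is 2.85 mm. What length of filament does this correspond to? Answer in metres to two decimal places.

15.05 m

Filament cross-section = π × (2.85/2)² = 6.3794 mm².
L = 96000 mm³ / 6.3794 mm² = 15048.44 mm, i.e. 15.05 m.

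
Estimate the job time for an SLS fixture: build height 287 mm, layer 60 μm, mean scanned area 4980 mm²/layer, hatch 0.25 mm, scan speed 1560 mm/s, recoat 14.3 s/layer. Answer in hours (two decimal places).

35.97 hours

Layers = ⌈287/0.06⌉ = 4784.
Scan path per layer: 4980 / 0.25 → 19920 mm.
Scan time per layer: 19920 / 1560 → 12.7692 s.
Layer cycle: 12.7692 + 14.3 → 27.0692 s.
Total: 4784 × 27.0692 s = 129499.0528 s → 35.97 hours.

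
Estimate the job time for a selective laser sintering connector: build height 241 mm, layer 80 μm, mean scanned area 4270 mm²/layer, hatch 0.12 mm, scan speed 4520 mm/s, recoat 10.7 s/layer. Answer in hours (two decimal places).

15.54 hours

Layers = ⌈241/0.08⌉ = 3013.
Scan path per layer: 4270 / 0.12 → 35583.3 mm.
Per-layer scan time = 35583.3 / 4520, so 7.8724 s.
Time per layer = 7.8724 + 10.7, so 18.5724 s.
Total: 3013 × 18.5724 s = 55958.6412 s → 15.54 hours.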